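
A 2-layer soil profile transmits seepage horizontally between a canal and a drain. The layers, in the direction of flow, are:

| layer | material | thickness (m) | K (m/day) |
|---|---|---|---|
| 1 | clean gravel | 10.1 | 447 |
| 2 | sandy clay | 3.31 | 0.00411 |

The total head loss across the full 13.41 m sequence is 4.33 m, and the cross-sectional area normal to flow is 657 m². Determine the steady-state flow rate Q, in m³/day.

Flow is perpendicular to layering, so the layers act in series and the equivalent K is the thickness-weighted harmonic mean.
Total thickness L = 10.1 + 3.31 = 13.41 m.
Σ(b_i/K_i) = 10.1/447 + 3.31/0.00411 = 805.4 d.
K_eq = L / Σ(b_i/K_i) = 13.41 / 805.4 = 0.01665 m/day.
Q = K_eq · A · (Δh/L) = 0.01665 × 657 × (4.33/13.41) = 3.532 m³/day.

3.53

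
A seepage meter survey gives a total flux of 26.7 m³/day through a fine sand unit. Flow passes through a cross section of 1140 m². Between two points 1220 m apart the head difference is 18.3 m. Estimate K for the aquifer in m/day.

1.56

Hydraulic gradient i = Δh / L = 18.3 / 1220 = 0.01500.
From Q = K·A·i, K = Q / (A·i) = 26.7 / (1140 × 0.01500) = 1.561 m/day.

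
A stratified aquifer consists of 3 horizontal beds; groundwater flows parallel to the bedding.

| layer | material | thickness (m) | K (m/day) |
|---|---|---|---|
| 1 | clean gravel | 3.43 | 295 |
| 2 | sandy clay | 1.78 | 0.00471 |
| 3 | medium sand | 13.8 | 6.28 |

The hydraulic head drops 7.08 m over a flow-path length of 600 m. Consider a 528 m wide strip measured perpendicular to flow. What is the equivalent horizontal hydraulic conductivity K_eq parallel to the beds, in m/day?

Flow is parallel to layering, so each bed carries its own Darcy discharge and the transmissivities add.
Σ(K_i·b_i) = 295×3.43 + 0.00471×1.78 + 6.28×13.8 = 1099 m²/day.
Total thickness b = 19.01 m, so K_eq = Σ(K_i·b_i)/b = 57.79 m/day.

57.8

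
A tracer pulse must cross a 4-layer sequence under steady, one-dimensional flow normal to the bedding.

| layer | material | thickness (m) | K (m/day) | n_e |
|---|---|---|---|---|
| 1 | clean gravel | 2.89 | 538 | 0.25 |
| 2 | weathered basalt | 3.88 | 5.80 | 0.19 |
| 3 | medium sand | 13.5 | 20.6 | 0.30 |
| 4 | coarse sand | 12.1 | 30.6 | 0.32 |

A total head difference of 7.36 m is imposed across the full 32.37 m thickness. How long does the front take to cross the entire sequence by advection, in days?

With flow normal to the layers, continuity requires the same specific discharge q through every layer.
Σ(b_i/K_i) = 2.89/538 + 3.88/5.80 + 13.5/20.6 + 12.1/30.6 = 1.725 d.
q = Δh / Σ(b_i/K_i) = 7.36 / 1.725 = 4.266 m/day.
In each layer the seepage velocity is v_i = q/n_i, so the layer transit time is t_i = b_i·n_i / q:
  layer 1 (clean gravel): t_1 = 2.89 × 0.25 / 4.266 = 0.1693 d
  layer 2 (weathered basalt): t_2 = 3.88 × 0.19 / 4.266 = 0.1728 d
  layer 3 (medium sand): t_3 = 13.5 × 0.30 / 4.266 = 0.9493 d
  layer 4 (coarse sand): t_4 = 12.1 × 0.32 / 4.266 = 0.9076 d
Total t = Σ t_i = 2.199 days.

2.20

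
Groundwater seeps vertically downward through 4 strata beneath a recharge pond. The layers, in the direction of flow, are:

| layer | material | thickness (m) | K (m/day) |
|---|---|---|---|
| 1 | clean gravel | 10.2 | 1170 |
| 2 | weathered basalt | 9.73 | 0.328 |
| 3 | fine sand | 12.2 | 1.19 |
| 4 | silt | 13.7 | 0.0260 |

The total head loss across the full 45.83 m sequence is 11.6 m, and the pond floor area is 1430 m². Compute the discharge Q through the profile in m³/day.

Flow is perpendicular to layering, so the layers act in series and the equivalent K is the thickness-weighted harmonic mean.
Total thickness L = 10.2 + 9.73 + 12.2 + 13.7 = 45.83 m.
Σ(b_i/K_i) = 10.2/1170 + 9.73/0.328 + 12.2/1.19 + 13.7/0.0260 = 566.8 d.
K_eq = L / Σ(b_i/K_i) = 45.83 / 566.8 = 0.08085 m/day.
Q = K_eq · A · (Δh/L) = 0.08085 × 1430 × (11.6/45.83) = 29.26 m³/day.

29.3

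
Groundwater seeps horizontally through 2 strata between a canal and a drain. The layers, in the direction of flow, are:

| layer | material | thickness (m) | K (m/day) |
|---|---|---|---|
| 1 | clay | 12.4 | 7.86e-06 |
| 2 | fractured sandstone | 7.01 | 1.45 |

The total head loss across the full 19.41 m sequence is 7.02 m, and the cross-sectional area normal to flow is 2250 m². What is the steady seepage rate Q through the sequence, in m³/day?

Flow is perpendicular to layering, so the layers act in series and the equivalent K is the thickness-weighted harmonic mean.
Total thickness L = 12.4 + 7.01 = 19.41 m.
Σ(b_i/K_i) = 12.4/7.86e-06 + 7.01/1.45 = 1.578e+06 d.
K_eq = L / Σ(b_i/K_i) = 19.41 / 1.578e+06 = 1.230e-05 m/day.
Q = K_eq · A · (Δh/L) = 1.230e-05 × 2250 × (7.02/19.41) = 0.01001 m³/day.

0.0100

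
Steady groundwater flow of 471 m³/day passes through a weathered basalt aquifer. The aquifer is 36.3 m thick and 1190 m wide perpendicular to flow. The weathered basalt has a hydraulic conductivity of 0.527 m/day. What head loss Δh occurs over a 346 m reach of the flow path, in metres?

7.16

Cross-sectional area A = 1190 × 36.3 = 43197 m².
From Q = K·A·i, i = Q / (K·A) = 471 / (0.5270 × 43197) = 0.02069.
Head loss Δh = i · L = 0.02069 × 346 = 7.159 m.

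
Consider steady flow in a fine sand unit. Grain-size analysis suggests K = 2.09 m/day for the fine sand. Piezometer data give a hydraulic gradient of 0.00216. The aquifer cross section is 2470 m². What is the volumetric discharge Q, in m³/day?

Hydraulic gradient i = 0.00216.
Darcy's law: Q = K · A · i = 2.090 × 2470 × 0.002160 = 11.15 m³/day.

11.2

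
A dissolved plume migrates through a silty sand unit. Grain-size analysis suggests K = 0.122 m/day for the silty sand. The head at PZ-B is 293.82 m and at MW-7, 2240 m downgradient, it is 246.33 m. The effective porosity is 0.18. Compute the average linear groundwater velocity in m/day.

Hydraulic gradient i = (293.82 − 246.33) / 2240 = 47.49 / 2240 = 0.02120.
Darcy flux q = K · i = 0.1220 × 0.02120 = 0.002587 m/day.
Seepage velocity v = q / n_e = 0.002587 / 0.18 = 0.01437 m/day.

0.0144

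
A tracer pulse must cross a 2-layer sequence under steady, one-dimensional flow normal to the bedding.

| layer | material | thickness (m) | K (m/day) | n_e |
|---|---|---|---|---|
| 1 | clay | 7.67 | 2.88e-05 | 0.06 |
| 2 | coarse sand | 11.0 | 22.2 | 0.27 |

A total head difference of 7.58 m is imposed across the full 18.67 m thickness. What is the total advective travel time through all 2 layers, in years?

With flow normal to the layers, continuity requires the same specific discharge q through every layer.
Σ(b_i/K_i) = 7.67/2.88e-05 + 11.0/22.2 = 2.663e+05 d.
q = Δh / Σ(b_i/K_i) = 7.58 / 2.663e+05 = 2.846e-05 m/day.
In each layer the seepage velocity is v_i = q/n_i, so the layer transit time is t_i = b_i·n_i / q:
  layer 1 (clay): t_1 = 7.67 × 0.06 / 2.846e-05 = 16169 d
  layer 2 (coarse sand): t_2 = 11.0 × 0.27 / 2.846e-05 = 1.043e+05 d
Total t = Σ t_i = 1.205e+05 days = 330.0 years.

330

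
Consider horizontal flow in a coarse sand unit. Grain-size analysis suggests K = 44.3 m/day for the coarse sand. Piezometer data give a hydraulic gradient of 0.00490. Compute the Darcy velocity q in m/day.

0.217

Hydraulic gradient i = 0.00490.
Specific discharge q = K · i = 44.30 × 0.004900 = 0.2171 m/day.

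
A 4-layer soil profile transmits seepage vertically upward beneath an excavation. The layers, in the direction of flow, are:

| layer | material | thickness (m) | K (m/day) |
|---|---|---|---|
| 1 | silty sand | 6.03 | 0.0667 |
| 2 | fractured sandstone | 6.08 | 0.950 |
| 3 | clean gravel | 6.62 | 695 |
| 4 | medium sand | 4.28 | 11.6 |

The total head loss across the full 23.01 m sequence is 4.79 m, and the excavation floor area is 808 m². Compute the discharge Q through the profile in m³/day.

39.8

Flow is perpendicular to layering, so the layers act in series and the equivalent K is the thickness-weighted harmonic mean.
Total thickness L = 6.03 + 6.08 + 6.62 + 4.28 = 23.01 m.
Σ(b_i/K_i) = 6.03/0.0667 + 6.08/0.950 + 6.62/695 + 4.28/11.6 = 97.18 d.
K_eq = L / Σ(b_i/K_i) = 23.01 / 97.18 = 0.2368 m/day.
Q = K_eq · A · (Δh/L) = 0.2368 × 808 × (4.79/23.01) = 39.82 m³/day.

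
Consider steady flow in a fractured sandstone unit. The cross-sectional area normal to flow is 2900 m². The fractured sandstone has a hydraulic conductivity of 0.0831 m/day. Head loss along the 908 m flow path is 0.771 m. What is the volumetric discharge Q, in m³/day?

0.205

Hydraulic gradient i = Δh / L = 0.771 / 908 = 0.0008491.
Darcy's law: Q = K · A · i = 0.08310 × 2900 × 0.0008491 = 0.2046 m³/day.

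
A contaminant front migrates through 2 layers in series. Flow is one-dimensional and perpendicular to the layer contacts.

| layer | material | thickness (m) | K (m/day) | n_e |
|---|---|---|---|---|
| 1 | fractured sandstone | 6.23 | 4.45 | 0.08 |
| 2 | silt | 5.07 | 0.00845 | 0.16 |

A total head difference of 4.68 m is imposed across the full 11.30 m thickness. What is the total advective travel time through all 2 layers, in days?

168

With flow normal to the layers, continuity requires the same specific discharge q through every layer.
Σ(b_i/K_i) = 6.23/4.45 + 5.07/0.00845 = 601.4 d.
q = Δh / Σ(b_i/K_i) = 4.68 / 601.4 = 0.007782 m/day.
In each layer the seepage velocity is v_i = q/n_i, so the layer transit time is t_i = b_i·n_i / q:
  layer 1 (fractured sandstone): t_1 = 6.23 × 0.08 / 0.007782 = 64.05 d
  layer 2 (silt): t_2 = 5.07 × 0.16 / 0.007782 = 104.2 d
Total t = Σ t_i = 168.3 days.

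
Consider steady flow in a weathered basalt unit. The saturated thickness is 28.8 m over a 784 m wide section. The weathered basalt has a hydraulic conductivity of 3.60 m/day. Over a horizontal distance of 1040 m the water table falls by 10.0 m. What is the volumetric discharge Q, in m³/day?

Cross-sectional area A = 784 × 28.8 = 22579 m².
Hydraulic gradient i = Δh / L = 10.0 / 1040 = 0.009615.
Darcy's law: Q = K · A · i = 3.600 × 22579 × 0.009615 = 781.6 m³/day.

782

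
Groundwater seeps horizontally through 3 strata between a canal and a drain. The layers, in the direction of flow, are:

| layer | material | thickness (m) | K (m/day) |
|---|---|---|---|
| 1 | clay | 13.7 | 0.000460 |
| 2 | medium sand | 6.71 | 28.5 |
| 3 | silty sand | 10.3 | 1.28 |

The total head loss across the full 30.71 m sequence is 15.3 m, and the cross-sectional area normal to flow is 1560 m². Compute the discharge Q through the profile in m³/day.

0.801

Flow is perpendicular to layering, so the layers act in series and the equivalent K is the thickness-weighted harmonic mean.
Total thickness L = 13.7 + 6.71 + 10.3 = 30.71 m.
Σ(b_i/K_i) = 13.7/0.000460 + 6.71/28.5 + 10.3/1.28 = 29791 d.
K_eq = L / Σ(b_i/K_i) = 30.71 / 29791 = 0.001031 m/day.
Q = K_eq · A · (Δh/L) = 0.001031 × 1560 × (15.3/30.71) = 0.8012 m³/day.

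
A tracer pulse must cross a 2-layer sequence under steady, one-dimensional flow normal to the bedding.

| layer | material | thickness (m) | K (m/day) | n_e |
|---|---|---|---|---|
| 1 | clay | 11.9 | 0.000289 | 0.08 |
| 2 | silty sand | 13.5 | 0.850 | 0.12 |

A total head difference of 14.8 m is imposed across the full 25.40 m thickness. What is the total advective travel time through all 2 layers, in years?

With flow normal to the layers, continuity requires the same specific discharge q through every layer.
Σ(b_i/K_i) = 11.9/0.000289 + 13.5/0.850 = 41192 d.
q = Δh / Σ(b_i/K_i) = 14.8 / 41192 = 0.0003593 m/day.
In each layer the seepage velocity is v_i = q/n_i, so the layer transit time is t_i = b_i·n_i / q:
  layer 1 (clay): t_1 = 11.9 × 0.08 / 0.0003593 = 2650 d
  layer 2 (silty sand): t_2 = 13.5 × 0.12 / 0.0003593 = 4509 d
Total t = Σ t_i = 7159 days = 19.60 years.

19.6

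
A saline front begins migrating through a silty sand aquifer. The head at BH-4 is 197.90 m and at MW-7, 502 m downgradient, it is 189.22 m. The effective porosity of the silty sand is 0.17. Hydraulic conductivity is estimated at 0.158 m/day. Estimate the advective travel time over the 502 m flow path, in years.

Hydraulic gradient i = (197.90 − 189.22) / 502 = 8.68 / 502 = 0.01729.
Darcy flux q = K · i = 0.1580 × 0.01729 = 0.002732 m/day.
Seepage velocity v = q / n_e = 0.002732 / 0.17 = 0.01607 m/day.
Travel time t = L / v = 502 / 0.01607 = 31238 days = 85.52 years.

85.5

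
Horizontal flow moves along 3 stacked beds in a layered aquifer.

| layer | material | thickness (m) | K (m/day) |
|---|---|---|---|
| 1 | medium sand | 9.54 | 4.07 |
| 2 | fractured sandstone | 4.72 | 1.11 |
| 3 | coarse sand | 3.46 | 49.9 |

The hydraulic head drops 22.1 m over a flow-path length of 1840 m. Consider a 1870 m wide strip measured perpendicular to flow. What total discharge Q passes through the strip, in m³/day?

4870

Flow is parallel to layering, so each bed carries its own Darcy discharge and the transmissivities add.
Σ(K_i·b_i) = 4.07×9.54 + 1.11×4.72 + 49.9×3.46 = 216.7 m²/day.
Hydraulic gradient i = Δh / L = 22.1 / 1840 = 0.01201.
Q = Σ(K_i·b_i) · W · i = 216.7 × 1870 × 0.01201 = 4868 m³/day.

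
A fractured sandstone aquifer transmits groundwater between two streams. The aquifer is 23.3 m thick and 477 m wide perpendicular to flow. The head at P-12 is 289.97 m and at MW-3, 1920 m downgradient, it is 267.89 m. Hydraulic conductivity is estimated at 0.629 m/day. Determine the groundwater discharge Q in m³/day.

Cross-sectional area A = 477 × 23.3 = 11114 m².
Hydraulic gradient i = (289.97 − 267.89) / 1920 = 22.08 / 1920 = 0.01150.
Darcy's law: Q = K · A · i = 0.6290 × 11114 × 0.01150 = 80.39 m³/day.

80.4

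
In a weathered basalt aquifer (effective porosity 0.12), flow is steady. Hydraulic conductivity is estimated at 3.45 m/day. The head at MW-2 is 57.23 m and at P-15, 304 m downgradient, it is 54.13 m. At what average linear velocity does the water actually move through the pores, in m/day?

0.293

Hydraulic gradient i = (57.23 − 54.13) / 304 = 3.1 / 304 = 0.01020.
Darcy flux q = K · i = 3.450 × 0.01020 = 0.03518 m/day.
Seepage velocity v = q / n_e = 0.03518 / 0.12 = 0.2932 m/day.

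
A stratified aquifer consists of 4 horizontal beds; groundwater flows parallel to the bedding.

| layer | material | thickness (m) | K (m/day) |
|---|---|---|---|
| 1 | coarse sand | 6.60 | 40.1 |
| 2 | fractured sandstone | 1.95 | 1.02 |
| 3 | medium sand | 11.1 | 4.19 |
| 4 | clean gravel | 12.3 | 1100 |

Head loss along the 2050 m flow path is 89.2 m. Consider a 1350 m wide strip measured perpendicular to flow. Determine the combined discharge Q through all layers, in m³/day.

Flow is parallel to layering, so each bed carries its own Darcy discharge and the transmissivities add.
Σ(K_i·b_i) = 40.1×6.60 + 1.02×1.95 + 4.19×11.1 + 1100×12.3 = 13843 m²/day.
Hydraulic gradient i = Δh / L = 89.2 / 2050 = 0.04351.
Q = Σ(K_i·b_i) · W · i = 13843 × 1350 × 0.04351 = 8.132e+05 m³/day.

813000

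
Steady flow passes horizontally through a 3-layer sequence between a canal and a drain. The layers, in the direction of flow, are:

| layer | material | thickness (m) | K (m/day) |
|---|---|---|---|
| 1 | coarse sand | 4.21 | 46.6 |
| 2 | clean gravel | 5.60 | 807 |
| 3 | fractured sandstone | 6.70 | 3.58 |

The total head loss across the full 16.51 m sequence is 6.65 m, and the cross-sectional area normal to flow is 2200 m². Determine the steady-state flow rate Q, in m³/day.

7430

Flow is perpendicular to layering, so the layers act in series and the equivalent K is the thickness-weighted harmonic mean.
Total thickness L = 4.21 + 5.60 + 6.70 = 16.51 m.
Σ(b_i/K_i) = 4.21/46.6 + 5.60/807 + 6.70/3.58 = 1.969 d.
K_eq = L / Σ(b_i/K_i) = 16.51 / 1.969 = 8.386 m/day.
Q = K_eq · A · (Δh/L) = 8.386 × 2200 × (6.65/16.51) = 7431 m³/day.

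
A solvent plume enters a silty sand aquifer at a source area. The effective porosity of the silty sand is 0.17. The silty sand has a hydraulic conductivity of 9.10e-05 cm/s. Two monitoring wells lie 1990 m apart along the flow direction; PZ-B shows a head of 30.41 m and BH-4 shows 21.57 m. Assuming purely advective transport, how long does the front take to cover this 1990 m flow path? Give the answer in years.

Convert K: 9.10e-05 cm/s × 864 = 0.07862 m/day.
Hydraulic gradient i = (30.41 − 21.57) / 1990 = 8.84 / 1990 = 0.004442.
Darcy flux q = K · i = 0.07862 × 0.004442 = 0.0003493 m/day.
Seepage velocity v = q / n_e = 0.0003493 / 0.17 = 0.002054 m/day.
Travel time t = L / v = 1990 / 0.002054 = 9.686e+05 days = 2652 years.

2650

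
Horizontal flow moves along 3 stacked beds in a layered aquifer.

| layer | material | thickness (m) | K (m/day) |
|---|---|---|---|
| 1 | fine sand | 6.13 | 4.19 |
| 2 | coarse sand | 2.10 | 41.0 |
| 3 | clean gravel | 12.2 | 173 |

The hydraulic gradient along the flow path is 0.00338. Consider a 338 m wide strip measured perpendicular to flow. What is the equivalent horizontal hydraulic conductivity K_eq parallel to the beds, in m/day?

109

Flow is parallel to layering, so each bed carries its own Darcy discharge and the transmissivities add.
Σ(K_i·b_i) = 4.19×6.13 + 41.0×2.10 + 173×12.2 = 2222 m²/day.
Total thickness b = 20.43 m, so K_eq = Σ(K_i·b_i)/b = 108.8 m/day.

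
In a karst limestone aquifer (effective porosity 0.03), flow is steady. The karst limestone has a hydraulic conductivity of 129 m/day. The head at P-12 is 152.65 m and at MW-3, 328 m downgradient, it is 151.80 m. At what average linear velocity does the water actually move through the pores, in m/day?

Hydraulic gradient i = (152.65 − 151.80) / 328 = 0.85 / 328 = 0.002591.
Darcy flux q = K · i = 129.0 × 0.002591 = 0.3343 m/day.
Seepage velocity v = q / n_e = 0.3343 / 0.03 = 11.14 m/day.

11.1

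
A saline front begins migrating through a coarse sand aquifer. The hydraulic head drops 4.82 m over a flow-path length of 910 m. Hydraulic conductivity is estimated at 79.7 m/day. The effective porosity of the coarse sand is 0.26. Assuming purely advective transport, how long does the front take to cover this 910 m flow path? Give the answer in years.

Hydraulic gradient i = Δh / L = 4.82 / 910 = 0.005297.
Darcy flux q = K · i = 79.70 × 0.005297 = 0.4221 m/day.
Seepage velocity v = q / n_e = 0.4221 / 0.26 = 1.624 m/day.
Travel time t = L / v = 910 / 1.624 = 560.5 days = 1.534 years.

1.53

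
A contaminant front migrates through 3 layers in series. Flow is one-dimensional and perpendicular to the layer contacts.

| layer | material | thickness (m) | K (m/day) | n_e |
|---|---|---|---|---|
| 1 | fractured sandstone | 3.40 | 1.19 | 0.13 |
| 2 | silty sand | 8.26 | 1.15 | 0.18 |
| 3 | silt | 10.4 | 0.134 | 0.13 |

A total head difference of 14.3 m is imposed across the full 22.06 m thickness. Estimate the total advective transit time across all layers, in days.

With flow normal to the layers, continuity requires the same specific discharge q through every layer.
Σ(b_i/K_i) = 3.40/1.19 + 8.26/1.15 + 10.4/0.134 = 87.65 d.
q = Δh / Σ(b_i/K_i) = 14.3 / 87.65 = 0.1631 m/day.
In each layer the seepage velocity is v_i = q/n_i, so the layer transit time is t_i = b_i·n_i / q:
  layer 1 (fractured sandstone): t_1 = 3.40 × 0.13 / 0.1631 = 2.709 d
  layer 2 (silty sand): t_2 = 8.26 × 0.18 / 0.1631 = 9.113 d
  layer 3 (silt): t_3 = 10.4 × 0.13 / 0.1631 = 8.287 d
Total t = Σ t_i = 20.11 days.

20.1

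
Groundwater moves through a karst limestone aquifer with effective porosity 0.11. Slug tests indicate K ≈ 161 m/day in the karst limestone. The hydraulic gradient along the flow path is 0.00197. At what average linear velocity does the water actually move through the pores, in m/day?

Hydraulic gradient i = 0.00197.
Darcy flux q = K · i = 161.0 × 0.001970 = 0.3172 m/day.
Seepage velocity v = q / n_e = 0.3172 / 0.11 = 2.883 m/day.

2.88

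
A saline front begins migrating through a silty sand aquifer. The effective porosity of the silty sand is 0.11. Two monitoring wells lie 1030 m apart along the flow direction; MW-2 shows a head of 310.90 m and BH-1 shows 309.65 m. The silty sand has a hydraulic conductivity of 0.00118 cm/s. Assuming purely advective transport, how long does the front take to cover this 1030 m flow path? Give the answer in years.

Convert K: 0.00118 cm/s × 864 = 1.020 m/day.
Hydraulic gradient i = (310.90 − 309.65) / 1030 = 1.25 / 1030 = 0.001214.
Darcy flux q = K · i = 1.020 × 0.001214 = 0.001237 m/day.
Seepage velocity v = q / n_e = 0.001237 / 0.11 = 0.01125 m/day.
Travel time t = L / v = 1030 / 0.01125 = 91572 days = 250.7 years.

251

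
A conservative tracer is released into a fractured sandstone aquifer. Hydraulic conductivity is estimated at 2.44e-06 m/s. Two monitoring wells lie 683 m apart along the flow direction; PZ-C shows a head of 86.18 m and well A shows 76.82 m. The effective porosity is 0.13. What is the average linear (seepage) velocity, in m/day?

0.0222

Convert K: 2.44e-06 m/s × 86400 = 0.2108 m/day.
Hydraulic gradient i = (86.18 − 76.82) / 683 = 9.36 / 683 = 0.01370.
Darcy flux q = K · i = 0.2108 × 0.01370 = 0.002889 m/day.
Seepage velocity v = q / n_e = 0.002889 / 0.13 = 0.02222 m/day.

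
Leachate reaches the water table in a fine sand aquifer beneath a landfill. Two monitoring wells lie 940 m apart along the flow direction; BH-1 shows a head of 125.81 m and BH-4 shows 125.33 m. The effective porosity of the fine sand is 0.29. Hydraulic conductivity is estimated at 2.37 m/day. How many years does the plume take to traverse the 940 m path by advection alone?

617

Hydraulic gradient i = (125.81 − 125.33) / 940 = 0.48 / 940 = 0.0005106.
Darcy flux q = K · i = 2.370 × 0.0005106 = 0.001210 m/day.
Seepage velocity v = q / n_e = 0.001210 / 0.29 = 0.004173 m/day.
Travel time t = L / v = 940 / 0.004173 = 2.252e+05 days = 616.7 years.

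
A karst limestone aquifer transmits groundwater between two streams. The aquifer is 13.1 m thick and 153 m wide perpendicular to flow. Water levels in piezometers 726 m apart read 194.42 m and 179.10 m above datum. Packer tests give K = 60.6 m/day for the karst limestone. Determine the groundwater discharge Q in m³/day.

2560

Cross-sectional area A = 153 × 13.1 = 2004 m².
Hydraulic gradient i = (194.42 − 179.10) / 726 = 15.32 / 726 = 0.02110.
Darcy's law: Q = K · A · i = 60.60 × 2004 × 0.02110 = 2563 m³/day.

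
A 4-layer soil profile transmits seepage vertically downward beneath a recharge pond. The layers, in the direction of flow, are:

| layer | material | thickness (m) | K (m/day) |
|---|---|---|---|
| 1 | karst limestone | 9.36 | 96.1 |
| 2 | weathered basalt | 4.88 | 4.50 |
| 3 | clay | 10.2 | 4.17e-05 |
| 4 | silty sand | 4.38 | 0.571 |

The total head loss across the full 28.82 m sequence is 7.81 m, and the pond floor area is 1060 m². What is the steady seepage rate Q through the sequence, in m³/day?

0.0338

Flow is perpendicular to layering, so the layers act in series and the equivalent K is the thickness-weighted harmonic mean.
Total thickness L = 9.36 + 4.88 + 10.2 + 4.38 = 28.82 m.
Σ(b_i/K_i) = 9.36/96.1 + 4.88/4.50 + 10.2/4.17e-05 + 4.38/0.571 = 2.446e+05 d.
K_eq = L / Σ(b_i/K_i) = 28.82 / 2.446e+05 = 0.0001178 m/day.
Q = K_eq · A · (Δh/L) = 0.0001178 × 1060 × (7.81/28.82) = 0.03384 m³/day.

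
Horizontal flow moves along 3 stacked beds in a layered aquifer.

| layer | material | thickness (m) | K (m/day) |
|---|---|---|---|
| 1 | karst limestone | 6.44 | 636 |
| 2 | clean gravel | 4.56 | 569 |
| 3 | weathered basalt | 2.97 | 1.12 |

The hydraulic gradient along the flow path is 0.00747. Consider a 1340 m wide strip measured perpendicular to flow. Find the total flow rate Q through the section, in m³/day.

67000

Flow is parallel to layering, so each bed carries its own Darcy discharge and the transmissivities add.
Σ(K_i·b_i) = 636×6.44 + 569×4.56 + 1.12×2.97 = 6694 m²/day.
Hydraulic gradient i = 0.00747.
Q = Σ(K_i·b_i) · W · i = 6694 × 1340 × 0.007470 = 67004 m³/day.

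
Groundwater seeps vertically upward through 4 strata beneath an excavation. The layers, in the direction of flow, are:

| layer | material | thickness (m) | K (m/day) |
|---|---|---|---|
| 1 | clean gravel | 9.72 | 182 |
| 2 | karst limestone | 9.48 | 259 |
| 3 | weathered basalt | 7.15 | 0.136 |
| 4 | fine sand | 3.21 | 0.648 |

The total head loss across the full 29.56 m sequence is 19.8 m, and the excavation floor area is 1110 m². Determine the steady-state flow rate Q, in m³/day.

381

Flow is perpendicular to layering, so the layers act in series and the equivalent K is the thickness-weighted harmonic mean.
Total thickness L = 9.72 + 9.48 + 7.15 + 3.21 = 29.56 m.
Σ(b_i/K_i) = 9.72/182 + 9.48/259 + 7.15/0.136 + 3.21/0.648 = 57.62 d.
K_eq = L / Σ(b_i/K_i) = 29.56 / 57.62 = 0.5130 m/day.
Q = K_eq · A · (Δh/L) = 0.5130 × 1110 × (19.8/29.56) = 381.4 m³/day.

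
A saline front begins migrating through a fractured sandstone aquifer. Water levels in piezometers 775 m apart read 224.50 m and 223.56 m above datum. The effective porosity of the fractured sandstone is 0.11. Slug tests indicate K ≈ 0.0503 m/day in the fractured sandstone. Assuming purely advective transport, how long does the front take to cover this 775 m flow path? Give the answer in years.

3830

Hydraulic gradient i = (224.50 − 223.56) / 775 = 0.94 / 775 = 0.001213.
Darcy flux q = K · i = 0.05030 × 0.001213 = 6.101e-05 m/day.
Seepage velocity v = q / n_e = 6.101e-05 / 0.11 = 0.0005546 m/day.
Travel time t = L / v = 775 / 0.0005546 = 1.397e+06 days = 3826 years.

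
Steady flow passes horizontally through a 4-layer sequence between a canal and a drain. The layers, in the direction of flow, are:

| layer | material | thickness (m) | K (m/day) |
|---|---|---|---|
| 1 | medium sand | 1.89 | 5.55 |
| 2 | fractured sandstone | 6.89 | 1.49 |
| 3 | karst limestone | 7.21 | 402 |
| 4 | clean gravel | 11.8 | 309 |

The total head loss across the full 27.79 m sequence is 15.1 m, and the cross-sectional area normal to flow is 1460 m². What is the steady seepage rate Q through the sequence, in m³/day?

Flow is perpendicular to layering, so the layers act in series and the equivalent K is the thickness-weighted harmonic mean.
Total thickness L = 1.89 + 6.89 + 7.21 + 11.8 = 27.79 m.
Σ(b_i/K_i) = 1.89/5.55 + 6.89/1.49 + 7.21/402 + 11.8/309 = 5.021 d.
K_eq = L / Σ(b_i/K_i) = 27.79 / 5.021 = 5.535 m/day.
Q = K_eq · A · (Δh/L) = 5.535 × 1460 × (15.1/27.79) = 4391 m³/day.

4390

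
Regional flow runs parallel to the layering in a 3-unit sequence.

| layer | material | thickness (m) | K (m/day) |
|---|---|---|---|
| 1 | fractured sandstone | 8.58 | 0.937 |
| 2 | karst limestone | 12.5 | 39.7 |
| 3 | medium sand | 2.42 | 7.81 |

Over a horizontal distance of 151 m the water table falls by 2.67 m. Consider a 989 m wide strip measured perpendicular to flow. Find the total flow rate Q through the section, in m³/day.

9150

Flow is parallel to layering, so each bed carries its own Darcy discharge and the transmissivities add.
Σ(K_i·b_i) = 0.937×8.58 + 39.7×12.5 + 7.81×2.42 = 523.2 m²/day.
Hydraulic gradient i = Δh / L = 2.67 / 151 = 0.01768.
Q = Σ(K_i·b_i) · W · i = 523.2 × 989 × 0.01768 = 9149 m³/day.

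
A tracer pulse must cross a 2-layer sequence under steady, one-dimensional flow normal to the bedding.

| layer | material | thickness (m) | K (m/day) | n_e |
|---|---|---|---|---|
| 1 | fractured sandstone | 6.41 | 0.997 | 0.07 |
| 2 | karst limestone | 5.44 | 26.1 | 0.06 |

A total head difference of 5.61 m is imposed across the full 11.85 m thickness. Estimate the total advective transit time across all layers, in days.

0.917

With flow normal to the layers, continuity requires the same specific discharge q through every layer.
Σ(b_i/K_i) = 6.41/0.997 + 5.44/26.1 = 6.638 d.
q = Δh / Σ(b_i/K_i) = 5.61 / 6.638 = 0.8452 m/day.
In each layer the seepage velocity is v_i = q/n_i, so the layer transit time is t_i = b_i·n_i / q:
  layer 1 (fractured sandstone): t_1 = 6.41 × 0.07 / 0.8452 = 0.5309 d
  layer 2 (karst limestone): t_2 = 5.44 × 0.06 / 0.8452 = 0.3862 d
Total t = Σ t_i = 0.9171 days.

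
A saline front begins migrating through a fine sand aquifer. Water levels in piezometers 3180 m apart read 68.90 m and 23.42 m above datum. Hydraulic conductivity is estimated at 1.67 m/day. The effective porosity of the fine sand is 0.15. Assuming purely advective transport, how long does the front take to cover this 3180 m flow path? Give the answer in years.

Hydraulic gradient i = (68.90 − 23.42) / 3180 = 45.48 / 3180 = 0.01430.
Darcy flux q = K · i = 1.670 × 0.01430 = 0.02388 m/day.
Seepage velocity v = q / n_e = 0.02388 / 0.15 = 0.1592 m/day.
Travel time t = L / v = 3180 / 0.1592 = 19971 days = 54.68 years.

54.7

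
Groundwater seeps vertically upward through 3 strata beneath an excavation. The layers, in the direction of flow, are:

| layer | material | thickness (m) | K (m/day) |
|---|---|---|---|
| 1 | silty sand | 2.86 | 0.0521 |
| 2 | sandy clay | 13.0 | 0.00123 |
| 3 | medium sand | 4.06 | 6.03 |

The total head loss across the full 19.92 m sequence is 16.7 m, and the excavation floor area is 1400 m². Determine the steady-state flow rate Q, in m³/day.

Flow is perpendicular to layering, so the layers act in series and the equivalent K is the thickness-weighted harmonic mean.
Total thickness L = 2.86 + 13.0 + 4.06 = 19.92 m.
Σ(b_i/K_i) = 2.86/0.0521 + 13.0/0.00123 + 4.06/6.03 = 10625 d.
K_eq = L / Σ(b_i/K_i) = 19.92 / 10625 = 0.001875 m/day.
Q = K_eq · A · (Δh/L) = 0.001875 × 1400 × (16.7/19.92) = 2.201 m³/day.

2.20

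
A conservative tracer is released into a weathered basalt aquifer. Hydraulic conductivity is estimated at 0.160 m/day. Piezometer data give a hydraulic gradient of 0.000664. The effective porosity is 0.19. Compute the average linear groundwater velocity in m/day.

Hydraulic gradient i = 0.000664.
Darcy flux q = K · i = 0.1600 × 0.0006640 = 0.0001062 m/day.
Seepage velocity v = q / n_e = 0.0001062 / 0.19 = 0.0005592 m/day.

0.000559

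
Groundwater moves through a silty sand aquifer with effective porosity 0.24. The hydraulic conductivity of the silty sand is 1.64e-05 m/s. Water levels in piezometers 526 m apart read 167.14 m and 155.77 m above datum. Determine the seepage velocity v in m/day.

0.128

Convert K: 1.64e-05 m/s × 86400 = 1.417 m/day.
Hydraulic gradient i = (167.14 − 155.77) / 526 = 11.37 / 526 = 0.02162.
Darcy flux q = K · i = 1.417 × 0.02162 = 0.03063 m/day.
Seepage velocity v = q / n_e = 0.03063 / 0.24 = 0.1276 m/day.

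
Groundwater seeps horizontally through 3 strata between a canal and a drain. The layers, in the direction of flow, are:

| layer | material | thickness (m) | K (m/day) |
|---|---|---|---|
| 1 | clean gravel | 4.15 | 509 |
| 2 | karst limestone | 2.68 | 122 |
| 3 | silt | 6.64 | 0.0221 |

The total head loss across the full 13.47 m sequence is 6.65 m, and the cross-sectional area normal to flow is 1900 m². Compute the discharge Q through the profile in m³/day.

Flow is perpendicular to layering, so the layers act in series and the equivalent K is the thickness-weighted harmonic mean.
Total thickness L = 4.15 + 2.68 + 6.64 = 13.47 m.
Σ(b_i/K_i) = 4.15/509 + 2.68/122 + 6.64/0.0221 = 300.5 d.
K_eq = L / Σ(b_i/K_i) = 13.47 / 300.5 = 0.04483 m/day.
Q = K_eq · A · (Δh/L) = 0.04483 × 1900 × (6.65/13.47) = 42.05 m³/day.

42.0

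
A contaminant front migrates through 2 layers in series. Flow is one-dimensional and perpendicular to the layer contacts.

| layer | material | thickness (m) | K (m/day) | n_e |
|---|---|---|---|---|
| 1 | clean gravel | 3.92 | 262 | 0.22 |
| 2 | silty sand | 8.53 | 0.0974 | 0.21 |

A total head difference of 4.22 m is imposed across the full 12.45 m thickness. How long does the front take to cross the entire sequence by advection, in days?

55.1

With flow normal to the layers, continuity requires the same specific discharge q through every layer.
Σ(b_i/K_i) = 3.92/262 + 8.53/0.0974 = 87.59 d.
q = Δh / Σ(b_i/K_i) = 4.22 / 87.59 = 0.04818 m/day.
In each layer the seepage velocity is v_i = q/n_i, so the layer transit time is t_i = b_i·n_i / q:
  layer 1 (clean gravel): t_1 = 3.92 × 0.22 / 0.04818 = 17.90 d
  layer 2 (silty sand): t_2 = 8.53 × 0.21 / 0.04818 = 37.18 d
Total t = Σ t_i = 55.08 days.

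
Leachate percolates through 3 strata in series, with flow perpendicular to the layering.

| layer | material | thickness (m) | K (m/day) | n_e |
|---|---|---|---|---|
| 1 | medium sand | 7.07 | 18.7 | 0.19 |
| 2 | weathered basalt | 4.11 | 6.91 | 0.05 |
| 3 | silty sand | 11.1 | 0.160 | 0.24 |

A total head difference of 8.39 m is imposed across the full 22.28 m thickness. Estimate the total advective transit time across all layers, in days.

With flow normal to the layers, continuity requires the same specific discharge q through every layer.
Σ(b_i/K_i) = 7.07/18.7 + 4.11/6.91 + 11.1/0.160 = 70.35 d.
q = Δh / Σ(b_i/K_i) = 8.39 / 70.35 = 0.1193 m/day.
In each layer the seepage velocity is v_i = q/n_i, so the layer transit time is t_i = b_i·n_i / q:
  layer 1 (medium sand): t_1 = 7.07 × 0.19 / 0.1193 = 11.26 d
  layer 2 (weathered basalt): t_2 = 4.11 × 0.05 / 0.1193 = 1.723 d
  layer 3 (silty sand): t_3 = 11.1 × 0.24 / 0.1193 = 22.34 d
Total t = Σ t_i = 35.32 days.

35.3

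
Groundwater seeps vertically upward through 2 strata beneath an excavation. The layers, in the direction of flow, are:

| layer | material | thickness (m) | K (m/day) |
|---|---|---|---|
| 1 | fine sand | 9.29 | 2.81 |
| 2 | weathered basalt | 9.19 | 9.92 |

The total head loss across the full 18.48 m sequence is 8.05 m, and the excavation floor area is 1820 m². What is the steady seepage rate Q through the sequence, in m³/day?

3460

Flow is perpendicular to layering, so the layers act in series and the equivalent K is the thickness-weighted harmonic mean.
Total thickness L = 9.29 + 9.19 = 18.48 m.
Σ(b_i/K_i) = 9.29/2.81 + 9.19/9.92 = 4.232 d.
K_eq = L / Σ(b_i/K_i) = 18.48 / 4.232 = 4.366 m/day.
Q = K_eq · A · (Δh/L) = 4.366 × 1820 × (8.05/18.48) = 3462 m³/day.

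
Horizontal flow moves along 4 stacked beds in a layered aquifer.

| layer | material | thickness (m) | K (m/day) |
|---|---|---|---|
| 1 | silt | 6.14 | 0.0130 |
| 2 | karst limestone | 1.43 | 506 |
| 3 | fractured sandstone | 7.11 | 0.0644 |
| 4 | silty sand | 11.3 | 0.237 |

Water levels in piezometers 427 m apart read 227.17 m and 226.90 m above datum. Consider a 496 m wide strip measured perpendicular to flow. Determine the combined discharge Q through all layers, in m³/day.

Flow is parallel to layering, so each bed carries its own Darcy discharge and the transmissivities add.
Σ(K_i·b_i) = 0.0130×6.14 + 506×1.43 + 0.0644×7.11 + 0.237×11.3 = 726.8 m²/day.
Hydraulic gradient i = (227.17 − 226.90) / 427 = 0.27 / 427 = 0.0006323.
Q = Σ(K_i·b_i) · W · i = 726.8 × 496 × 0.0006323 = 227.9 m³/day.

228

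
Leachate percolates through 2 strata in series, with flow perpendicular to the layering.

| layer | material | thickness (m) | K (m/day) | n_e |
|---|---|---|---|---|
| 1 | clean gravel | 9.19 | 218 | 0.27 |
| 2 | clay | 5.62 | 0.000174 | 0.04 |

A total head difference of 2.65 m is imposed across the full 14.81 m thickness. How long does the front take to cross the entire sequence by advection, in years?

With flow normal to the layers, continuity requires the same specific discharge q through every layer.
Σ(b_i/K_i) = 9.19/218 + 5.62/0.000174 = 32299 d.
q = Δh / Σ(b_i/K_i) = 2.65 / 32299 = 8.205e-05 m/day.
In each layer the seepage velocity is v_i = q/n_i, so the layer transit time is t_i = b_i·n_i / q:
  layer 1 (clean gravel): t_1 = 9.19 × 0.27 / 8.205e-05 = 30243 d
  layer 2 (clay): t_2 = 5.62 × 0.04 / 8.205e-05 = 2740 d
Total t = Σ t_i = 32983 days = 90.30 years.

90.3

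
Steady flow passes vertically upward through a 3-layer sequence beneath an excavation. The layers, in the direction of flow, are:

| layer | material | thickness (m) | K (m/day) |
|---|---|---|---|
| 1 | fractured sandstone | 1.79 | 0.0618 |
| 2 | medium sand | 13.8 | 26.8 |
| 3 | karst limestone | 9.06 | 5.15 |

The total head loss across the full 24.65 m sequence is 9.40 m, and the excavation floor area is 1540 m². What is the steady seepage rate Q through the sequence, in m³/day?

463

Flow is perpendicular to layering, so the layers act in series and the equivalent K is the thickness-weighted harmonic mean.
Total thickness L = 1.79 + 13.8 + 9.06 = 24.65 m.
Σ(b_i/K_i) = 1.79/0.0618 + 13.8/26.8 + 9.06/5.15 = 31.24 d.
K_eq = L / Σ(b_i/K_i) = 24.65 / 31.24 = 0.7891 m/day.
Q = K_eq · A · (Δh/L) = 0.7891 × 1540 × (9.40/24.65) = 463.4 m³/day.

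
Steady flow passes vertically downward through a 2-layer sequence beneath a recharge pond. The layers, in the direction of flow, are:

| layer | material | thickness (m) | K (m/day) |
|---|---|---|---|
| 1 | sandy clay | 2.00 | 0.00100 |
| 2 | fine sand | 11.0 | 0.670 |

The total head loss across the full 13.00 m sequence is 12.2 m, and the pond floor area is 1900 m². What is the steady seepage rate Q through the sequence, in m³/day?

Flow is perpendicular to layering, so the layers act in series and the equivalent K is the thickness-weighted harmonic mean.
Total thickness L = 2.00 + 11.0 = 13.00 m.
Σ(b_i/K_i) = 2.00/0.00100 + 11.0/0.670 = 2016 d.
K_eq = L / Σ(b_i/K_i) = 13.00 / 2016 = 0.006447 m/day.
Q = K_eq · A · (Δh/L) = 0.006447 × 1900 × (12.2/13.00) = 11.50 m³/day.

11.5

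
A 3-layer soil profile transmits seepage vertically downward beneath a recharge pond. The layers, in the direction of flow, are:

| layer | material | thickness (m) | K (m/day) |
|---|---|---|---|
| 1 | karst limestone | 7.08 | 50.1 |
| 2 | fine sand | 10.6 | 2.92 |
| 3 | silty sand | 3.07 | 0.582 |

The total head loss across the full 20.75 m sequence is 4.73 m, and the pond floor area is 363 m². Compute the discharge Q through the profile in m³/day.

190

Flow is perpendicular to layering, so the layers act in series and the equivalent K is the thickness-weighted harmonic mean.
Total thickness L = 7.08 + 10.6 + 3.07 = 20.75 m.
Σ(b_i/K_i) = 7.08/50.1 + 10.6/2.92 + 3.07/0.582 = 9.046 d.
K_eq = L / Σ(b_i/K_i) = 20.75 / 9.046 = 2.294 m/day.
Q = K_eq · A · (Δh/L) = 2.294 × 363 × (4.73/20.75) = 189.8 m³/day.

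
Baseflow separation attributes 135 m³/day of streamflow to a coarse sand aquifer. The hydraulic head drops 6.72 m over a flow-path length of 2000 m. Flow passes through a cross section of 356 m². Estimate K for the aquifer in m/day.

Hydraulic gradient i = Δh / L = 6.72 / 2000 = 0.003360.
From Q = K·A·i, K = Q / (A·i) = 135 / (356.0 × 0.003360) = 112.9 m/day.

113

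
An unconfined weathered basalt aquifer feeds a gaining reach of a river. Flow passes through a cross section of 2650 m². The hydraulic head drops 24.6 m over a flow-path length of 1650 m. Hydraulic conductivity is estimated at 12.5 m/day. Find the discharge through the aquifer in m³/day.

494

Hydraulic gradient i = Δh / L = 24.6 / 1650 = 0.01491.
Darcy's law: Q = K · A · i = 12.50 × 2650 × 0.01491 = 493.9 m³/day.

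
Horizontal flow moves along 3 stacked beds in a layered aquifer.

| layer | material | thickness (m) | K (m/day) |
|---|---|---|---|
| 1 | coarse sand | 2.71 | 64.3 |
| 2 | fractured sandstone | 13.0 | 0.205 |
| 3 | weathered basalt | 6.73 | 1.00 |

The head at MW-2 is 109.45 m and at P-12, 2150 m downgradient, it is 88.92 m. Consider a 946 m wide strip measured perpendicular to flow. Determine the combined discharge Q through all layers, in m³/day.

1660

Flow is parallel to layering, so each bed carries its own Darcy discharge and the transmissivities add.
Σ(K_i·b_i) = 64.3×2.71 + 0.205×13.0 + 1.00×6.73 = 183.6 m²/day.
Hydraulic gradient i = (109.45 − 88.92) / 2150 = 20.53 / 2150 = 0.009549.
Q = Σ(K_i·b_i) · W · i = 183.6 × 946 × 0.009549 = 1659 m³/day.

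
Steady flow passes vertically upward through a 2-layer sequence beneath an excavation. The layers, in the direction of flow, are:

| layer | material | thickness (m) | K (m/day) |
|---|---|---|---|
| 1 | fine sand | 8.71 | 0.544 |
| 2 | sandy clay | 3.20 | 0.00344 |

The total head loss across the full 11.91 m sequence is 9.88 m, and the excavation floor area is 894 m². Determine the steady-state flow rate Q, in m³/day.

9.33

Flow is perpendicular to layering, so the layers act in series and the equivalent K is the thickness-weighted harmonic mean.
Total thickness L = 8.71 + 3.20 = 11.91 m.
Σ(b_i/K_i) = 8.71/0.544 + 3.20/0.00344 = 946.2 d.
K_eq = L / Σ(b_i/K_i) = 11.91 / 946.2 = 0.01259 m/day.
Q = K_eq · A · (Δh/L) = 0.01259 × 894 × (9.88/11.91) = 9.335 m³/day.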